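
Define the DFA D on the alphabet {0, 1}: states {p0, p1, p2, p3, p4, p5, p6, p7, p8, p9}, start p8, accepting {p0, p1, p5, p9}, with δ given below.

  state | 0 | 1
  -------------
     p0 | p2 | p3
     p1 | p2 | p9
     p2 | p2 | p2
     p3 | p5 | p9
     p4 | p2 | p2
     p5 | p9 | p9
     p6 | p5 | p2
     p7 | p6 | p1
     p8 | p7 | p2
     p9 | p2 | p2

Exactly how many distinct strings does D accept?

5

The useful subgraph on states {p1, p5, p6, p7, p8, p9} is acyclic, so L(D) is finite; the longest accepting path visits 5 useful states, giving maximum string length 4.
Counting accepting paths from p8 by length: 1 of length 2, 2 of length 3, 2 of length 4. Total 5.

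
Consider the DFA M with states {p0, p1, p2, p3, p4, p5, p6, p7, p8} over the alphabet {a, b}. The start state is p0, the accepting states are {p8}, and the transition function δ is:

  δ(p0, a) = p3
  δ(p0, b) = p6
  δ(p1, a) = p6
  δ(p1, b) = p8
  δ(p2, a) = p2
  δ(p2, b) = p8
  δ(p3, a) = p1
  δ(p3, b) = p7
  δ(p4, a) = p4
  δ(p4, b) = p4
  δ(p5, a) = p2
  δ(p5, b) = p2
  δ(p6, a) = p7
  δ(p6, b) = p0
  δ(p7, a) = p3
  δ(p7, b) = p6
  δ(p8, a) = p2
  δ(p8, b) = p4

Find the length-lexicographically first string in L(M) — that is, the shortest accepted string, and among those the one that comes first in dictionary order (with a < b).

aab

A breadth-first search from p0 reaches an accepting state first via the path p0 → p3 → p1 → p8 on input aab.
No string of length < 3 is accepted (BFS exhausts all shorter strings without reaching an accepting state), and aab is the lexicographically least accepting string of length 3.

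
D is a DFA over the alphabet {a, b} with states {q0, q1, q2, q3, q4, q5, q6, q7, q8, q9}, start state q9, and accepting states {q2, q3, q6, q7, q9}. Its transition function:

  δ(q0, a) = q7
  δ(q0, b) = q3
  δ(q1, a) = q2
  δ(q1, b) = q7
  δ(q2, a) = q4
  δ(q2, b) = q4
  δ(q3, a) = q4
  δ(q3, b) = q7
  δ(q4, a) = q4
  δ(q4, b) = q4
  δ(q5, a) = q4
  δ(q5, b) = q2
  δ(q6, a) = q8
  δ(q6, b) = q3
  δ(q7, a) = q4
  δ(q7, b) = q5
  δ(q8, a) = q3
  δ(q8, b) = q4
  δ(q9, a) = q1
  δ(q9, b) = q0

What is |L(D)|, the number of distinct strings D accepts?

9

The useful subgraph on states {q0, q1, q2, q3, q5, q7, q9} is acyclic, so L(D) is finite; the longest accepting path visits 6 useful states, giving maximum string length 5.
Counting accepting paths from q9 by length: 1 of length 0, 4 of length 2, 1 of length 3, 2 of length 4, 1 of length 5. Total 9.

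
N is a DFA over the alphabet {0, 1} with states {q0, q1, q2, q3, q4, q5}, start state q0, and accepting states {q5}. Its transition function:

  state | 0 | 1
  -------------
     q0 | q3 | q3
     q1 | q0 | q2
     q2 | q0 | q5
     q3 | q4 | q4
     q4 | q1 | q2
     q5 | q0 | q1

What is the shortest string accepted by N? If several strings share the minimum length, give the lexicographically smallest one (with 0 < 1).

0011

A breadth-first search from q0 reaches an accepting state first via the path q0 → q3 → q4 → q2 → q5 on input 0011.
No string of length < 4 is accepted (BFS exhausts all shorter strings without reaching an accepting state), and 0011 is the lexicographically least accepting string of length 4.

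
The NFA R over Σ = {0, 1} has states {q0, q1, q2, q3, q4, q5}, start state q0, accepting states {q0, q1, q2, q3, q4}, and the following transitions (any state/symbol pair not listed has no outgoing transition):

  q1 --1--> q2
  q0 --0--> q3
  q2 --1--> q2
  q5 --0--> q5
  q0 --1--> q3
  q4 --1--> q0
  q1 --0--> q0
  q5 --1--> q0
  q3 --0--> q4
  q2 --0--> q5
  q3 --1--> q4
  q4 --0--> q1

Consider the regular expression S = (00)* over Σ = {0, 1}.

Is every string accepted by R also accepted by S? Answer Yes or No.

No

The string 0 is in L(R) but not in L(S).
So L(R) ⊄ L(S).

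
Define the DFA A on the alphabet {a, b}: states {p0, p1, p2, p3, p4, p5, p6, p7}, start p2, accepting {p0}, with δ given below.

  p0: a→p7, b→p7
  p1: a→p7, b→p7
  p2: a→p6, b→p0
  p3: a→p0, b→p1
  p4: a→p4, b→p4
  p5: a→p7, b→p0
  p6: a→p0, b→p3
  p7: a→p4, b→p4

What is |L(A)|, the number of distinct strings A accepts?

3

The useful subgraph on states {p0, p2, p3, p6} is acyclic, so L(A) is finite; the longest accepting path visits 4 useful states, giving maximum string length 3.
Counting accepting paths from p2 by length: 1 of length 1, 1 of length 2, 1 of length 3. Total 3.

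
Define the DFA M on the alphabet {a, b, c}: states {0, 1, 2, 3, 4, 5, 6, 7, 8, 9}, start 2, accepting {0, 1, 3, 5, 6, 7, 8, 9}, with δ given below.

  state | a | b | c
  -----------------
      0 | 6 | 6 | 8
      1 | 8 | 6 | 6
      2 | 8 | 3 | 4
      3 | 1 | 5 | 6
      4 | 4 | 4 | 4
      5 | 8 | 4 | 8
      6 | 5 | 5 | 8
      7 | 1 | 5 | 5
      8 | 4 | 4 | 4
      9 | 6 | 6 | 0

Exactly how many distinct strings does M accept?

The useful subgraph on states {1, 2, 3, 5, 6, 8} is acyclic, so L(M) is finite; the longest accepting path visits 6 useful states, giving maximum string length 5.
Counting accepting paths from 2 by length: 2 of length 1, 3 of length 2, 8 of length 3, 10 of length 4, 8 of length 5. Total 31.

31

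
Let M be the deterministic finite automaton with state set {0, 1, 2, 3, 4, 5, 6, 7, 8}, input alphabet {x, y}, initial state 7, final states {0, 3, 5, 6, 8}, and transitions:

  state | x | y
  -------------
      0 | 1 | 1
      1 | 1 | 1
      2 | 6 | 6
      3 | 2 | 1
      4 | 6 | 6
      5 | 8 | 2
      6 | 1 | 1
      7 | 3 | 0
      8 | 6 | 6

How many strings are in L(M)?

The useful subgraph on states {0, 2, 3, 6, 7} is acyclic, so L(M) is finite; the longest accepting path visits 4 useful states, giving maximum string length 3.
Counting accepting paths from 7 by length: 2 of length 1, 2 of length 3. Total 4.

4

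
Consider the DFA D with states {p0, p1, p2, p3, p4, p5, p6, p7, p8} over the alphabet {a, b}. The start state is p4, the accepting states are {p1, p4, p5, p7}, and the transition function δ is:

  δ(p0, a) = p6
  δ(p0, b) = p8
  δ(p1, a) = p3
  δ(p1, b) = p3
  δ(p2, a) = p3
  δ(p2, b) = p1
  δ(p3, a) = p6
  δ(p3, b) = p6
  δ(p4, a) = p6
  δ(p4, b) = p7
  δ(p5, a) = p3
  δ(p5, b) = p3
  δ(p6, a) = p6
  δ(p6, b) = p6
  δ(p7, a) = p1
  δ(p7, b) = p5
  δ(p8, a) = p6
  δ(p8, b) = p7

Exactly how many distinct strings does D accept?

The useful subgraph on states {p1, p4, p5, p7} is acyclic, so L(D) is finite; the longest accepting path visits 3 useful states, giving maximum string length 2.
Counting accepting paths from p4 by length: 1 of length 0, 1 of length 1, 2 of length 2. Total 4.

4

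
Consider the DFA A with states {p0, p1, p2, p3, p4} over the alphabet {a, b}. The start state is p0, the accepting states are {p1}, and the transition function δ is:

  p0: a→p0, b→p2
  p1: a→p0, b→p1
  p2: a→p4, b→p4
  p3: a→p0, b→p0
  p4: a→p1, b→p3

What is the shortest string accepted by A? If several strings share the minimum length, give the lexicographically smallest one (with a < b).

A breadth-first search from p0 reaches an accepting state first via the path p0 → p2 → p4 → p1 on input baa.
No string of length < 3 is accepted (BFS exhausts all shorter strings without reaching an accepting state), and baa is the lexicographically least accepting string of length 3.

baa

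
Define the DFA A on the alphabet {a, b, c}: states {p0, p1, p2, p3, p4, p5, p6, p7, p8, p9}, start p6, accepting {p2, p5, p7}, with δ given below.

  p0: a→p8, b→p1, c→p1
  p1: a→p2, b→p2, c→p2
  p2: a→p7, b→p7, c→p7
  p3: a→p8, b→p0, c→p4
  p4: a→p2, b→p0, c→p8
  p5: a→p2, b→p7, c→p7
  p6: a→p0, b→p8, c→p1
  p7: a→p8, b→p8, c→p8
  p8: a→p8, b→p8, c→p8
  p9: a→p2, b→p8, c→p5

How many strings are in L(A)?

The useful subgraph on states {p0, p1, p2, p6, p7} is acyclic, so L(A) is finite; the longest accepting path visits 5 useful states, giving maximum string length 4.
Counting accepting paths from p6 by length: 3 of length 2, 15 of length 3, 18 of length 4. Total 36.

36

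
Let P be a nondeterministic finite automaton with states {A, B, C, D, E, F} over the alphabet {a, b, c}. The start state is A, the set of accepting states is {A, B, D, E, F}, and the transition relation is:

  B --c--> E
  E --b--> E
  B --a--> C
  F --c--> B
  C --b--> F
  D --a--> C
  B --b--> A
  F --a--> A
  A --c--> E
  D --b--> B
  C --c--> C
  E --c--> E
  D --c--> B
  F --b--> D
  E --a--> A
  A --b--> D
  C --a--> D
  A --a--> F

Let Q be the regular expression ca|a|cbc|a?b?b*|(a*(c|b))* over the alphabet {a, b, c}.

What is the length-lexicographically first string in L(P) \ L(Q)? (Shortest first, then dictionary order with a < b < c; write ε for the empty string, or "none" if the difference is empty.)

The string aa is accepted by P but not by Q.
No shorter string lies in the difference, and aa is the lexicographically first length-2 string in L(P) \ L(Q).

aa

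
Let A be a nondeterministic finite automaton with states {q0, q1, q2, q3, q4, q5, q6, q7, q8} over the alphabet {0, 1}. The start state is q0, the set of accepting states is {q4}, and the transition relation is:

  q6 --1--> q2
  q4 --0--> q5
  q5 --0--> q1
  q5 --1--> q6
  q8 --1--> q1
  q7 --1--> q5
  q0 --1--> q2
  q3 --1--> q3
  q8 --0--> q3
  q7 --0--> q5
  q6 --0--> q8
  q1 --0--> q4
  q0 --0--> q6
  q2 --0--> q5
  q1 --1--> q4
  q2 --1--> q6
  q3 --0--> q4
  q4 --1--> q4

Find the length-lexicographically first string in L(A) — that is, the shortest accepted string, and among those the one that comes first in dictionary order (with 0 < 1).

A breadth-first search from q0 reaches an accepting state first via the path q0 → q6 → q8 → q3 → q4 on input 0000.
No string of length < 4 is accepted (BFS exhausts all shorter strings without reaching an accepting state), and 0000 is the lexicographically least accepting string of length 4.

0000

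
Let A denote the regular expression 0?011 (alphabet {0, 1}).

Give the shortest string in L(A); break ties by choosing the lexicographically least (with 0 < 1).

011

By inspection of the expression, no string of length less than 3 matches, and 011 is the lexicographically first match of length 3.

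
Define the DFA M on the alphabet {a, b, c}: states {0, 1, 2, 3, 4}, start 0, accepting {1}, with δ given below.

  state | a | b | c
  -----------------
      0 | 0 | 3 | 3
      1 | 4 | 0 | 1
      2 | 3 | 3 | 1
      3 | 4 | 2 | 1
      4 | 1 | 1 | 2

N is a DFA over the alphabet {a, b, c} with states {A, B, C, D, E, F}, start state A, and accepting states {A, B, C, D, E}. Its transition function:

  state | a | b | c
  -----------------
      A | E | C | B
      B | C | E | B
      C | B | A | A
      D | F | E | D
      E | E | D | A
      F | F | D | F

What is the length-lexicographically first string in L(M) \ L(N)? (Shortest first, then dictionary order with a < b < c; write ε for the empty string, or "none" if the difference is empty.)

abaa

The string abaa is accepted by M but not by N.
No shorter string lies in the difference, and abaa is the lexicographically first length-4 string in L(M) \ L(N).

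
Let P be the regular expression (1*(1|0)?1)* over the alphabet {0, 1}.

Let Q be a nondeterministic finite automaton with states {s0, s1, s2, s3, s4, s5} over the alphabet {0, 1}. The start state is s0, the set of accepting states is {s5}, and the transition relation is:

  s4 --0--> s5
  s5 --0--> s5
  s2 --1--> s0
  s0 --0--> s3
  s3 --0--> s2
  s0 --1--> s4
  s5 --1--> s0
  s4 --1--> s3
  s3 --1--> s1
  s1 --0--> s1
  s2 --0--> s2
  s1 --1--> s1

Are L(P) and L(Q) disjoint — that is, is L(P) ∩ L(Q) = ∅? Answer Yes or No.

Converting the expression P to a DFA (subset construction, then merging equivalent states) gives the minimal DFA with states {p0, p1, p2}, start state p0, accepting states {p0} and transitions p0: 0→p1, 1→p0; p1: 0→p2, 1→p0; p2: 0→p2, 1→p2.
Exploring the product automaton P × Q from the start pair (p0, s0), following both machines on each input symbol, reaches 14 state pairs: (p0, s0), (p1, s3), (p0, s4), (p2, s2), (p0, s1), (p1, s5), (p0, s3), (p2, s0), (p1, s1), (p2, s5), (p1, s2), (p2, s3), (p2, s4), (p2, s1).
P accepts in {p0} and Q accepts in {s5}; no reachable pair has both components accepting, so no string drives both machines to acceptance simultaneously and L(P) ∩ L(Q) = ∅.
So no string is accepted by both, and the intersection is empty.

Yes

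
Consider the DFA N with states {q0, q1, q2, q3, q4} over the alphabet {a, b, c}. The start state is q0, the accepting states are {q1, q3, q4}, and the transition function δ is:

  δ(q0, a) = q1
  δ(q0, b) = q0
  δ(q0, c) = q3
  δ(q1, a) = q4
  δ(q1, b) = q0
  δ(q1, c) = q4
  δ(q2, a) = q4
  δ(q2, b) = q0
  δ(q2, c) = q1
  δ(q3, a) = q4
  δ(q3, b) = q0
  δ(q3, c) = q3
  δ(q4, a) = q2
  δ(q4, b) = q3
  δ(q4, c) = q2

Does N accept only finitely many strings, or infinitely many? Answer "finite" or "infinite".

State q0 is reachable from the start and can reach an accepting state, and it lies on the cycle q0 → q0.
Traversing that cycle any number of times yields accepted strings of unbounded length, so the language is infinite.

infinite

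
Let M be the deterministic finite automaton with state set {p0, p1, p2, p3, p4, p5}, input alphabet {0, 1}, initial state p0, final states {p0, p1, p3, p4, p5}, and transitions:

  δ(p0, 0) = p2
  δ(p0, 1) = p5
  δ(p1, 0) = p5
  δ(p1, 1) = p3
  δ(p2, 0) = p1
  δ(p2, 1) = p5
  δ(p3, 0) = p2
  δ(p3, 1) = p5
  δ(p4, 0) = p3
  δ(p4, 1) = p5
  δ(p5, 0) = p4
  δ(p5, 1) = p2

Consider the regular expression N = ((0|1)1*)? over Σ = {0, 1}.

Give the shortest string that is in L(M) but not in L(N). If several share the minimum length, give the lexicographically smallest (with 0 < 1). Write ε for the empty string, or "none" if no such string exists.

00

The string 00 is accepted by M but not by N.
No shorter string lies in the difference, and 00 is the lexicographically first length-2 string in L(M) \ L(N).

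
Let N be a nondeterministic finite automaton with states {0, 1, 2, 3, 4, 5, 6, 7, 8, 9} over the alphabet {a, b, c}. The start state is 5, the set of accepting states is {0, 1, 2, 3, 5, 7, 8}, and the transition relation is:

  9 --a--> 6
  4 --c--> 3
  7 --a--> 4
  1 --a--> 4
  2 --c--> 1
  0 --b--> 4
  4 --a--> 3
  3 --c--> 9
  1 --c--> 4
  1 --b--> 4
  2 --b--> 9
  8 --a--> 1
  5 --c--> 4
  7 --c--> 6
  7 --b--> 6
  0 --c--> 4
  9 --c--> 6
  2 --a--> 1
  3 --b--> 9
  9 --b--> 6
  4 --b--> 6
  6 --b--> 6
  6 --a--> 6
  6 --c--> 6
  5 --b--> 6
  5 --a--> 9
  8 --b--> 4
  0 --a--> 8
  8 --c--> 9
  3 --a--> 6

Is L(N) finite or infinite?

finite

The useful states (reachable from 5 and able to reach an accepting state) are {3, 4, 5}.
Restricted to these states the transition graph has no cycle, so every accepting path has bounded length and L is finite.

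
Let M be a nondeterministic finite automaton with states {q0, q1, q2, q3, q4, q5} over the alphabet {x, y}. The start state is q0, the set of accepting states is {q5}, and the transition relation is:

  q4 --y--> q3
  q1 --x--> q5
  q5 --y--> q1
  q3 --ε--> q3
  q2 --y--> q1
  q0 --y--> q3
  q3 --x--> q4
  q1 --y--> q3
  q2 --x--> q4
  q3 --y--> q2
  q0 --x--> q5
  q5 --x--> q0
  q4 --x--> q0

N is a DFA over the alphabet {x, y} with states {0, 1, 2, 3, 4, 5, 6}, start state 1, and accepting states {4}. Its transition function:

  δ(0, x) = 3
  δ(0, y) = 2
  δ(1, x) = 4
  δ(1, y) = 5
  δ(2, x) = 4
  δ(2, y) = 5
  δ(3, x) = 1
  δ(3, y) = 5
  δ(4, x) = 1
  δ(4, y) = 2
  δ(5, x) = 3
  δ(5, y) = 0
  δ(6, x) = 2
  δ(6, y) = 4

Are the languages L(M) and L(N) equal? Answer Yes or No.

Yes

Exploring the product automaton M × N from the start pair (q0, 1), following both machines on each input symbol, reaches 6 state pairs: (q0, 1), (q5, 4), (q3, 5), (q1, 2), (q4, 3), (q2, 0).
M accepts in {q5} and N accepts in {4}. In every reachable pair the two components are either both accepting — (q5, 4) — or both non-accepting, so no string is accepted by exactly one of the machines: L(M) \ L(N) and L(N) \ L(M) are both empty.
Hence every string is accepted by M iff it is accepted by N, and the two languages coincide.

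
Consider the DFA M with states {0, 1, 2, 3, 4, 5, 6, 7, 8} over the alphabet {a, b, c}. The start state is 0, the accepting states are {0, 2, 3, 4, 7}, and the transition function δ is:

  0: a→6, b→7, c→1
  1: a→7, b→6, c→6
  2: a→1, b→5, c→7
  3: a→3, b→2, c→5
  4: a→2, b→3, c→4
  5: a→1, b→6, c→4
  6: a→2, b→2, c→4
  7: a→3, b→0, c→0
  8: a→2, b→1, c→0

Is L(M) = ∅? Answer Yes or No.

The empty string ε is accepted: the run 0 ends in the accepting state 0.
Since at least one string is accepted, L(M) is not empty.

No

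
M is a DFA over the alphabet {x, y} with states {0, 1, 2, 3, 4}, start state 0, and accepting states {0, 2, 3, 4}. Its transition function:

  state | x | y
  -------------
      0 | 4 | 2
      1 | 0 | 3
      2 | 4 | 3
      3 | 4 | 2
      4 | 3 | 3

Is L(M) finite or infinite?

infinite

State 2 is reachable from the start and can reach an accepting state, and it lies on the cycle 2 → 3 → 2.
Traversing that cycle any number of times yields accepted strings of unbounded length, so the language is infinite.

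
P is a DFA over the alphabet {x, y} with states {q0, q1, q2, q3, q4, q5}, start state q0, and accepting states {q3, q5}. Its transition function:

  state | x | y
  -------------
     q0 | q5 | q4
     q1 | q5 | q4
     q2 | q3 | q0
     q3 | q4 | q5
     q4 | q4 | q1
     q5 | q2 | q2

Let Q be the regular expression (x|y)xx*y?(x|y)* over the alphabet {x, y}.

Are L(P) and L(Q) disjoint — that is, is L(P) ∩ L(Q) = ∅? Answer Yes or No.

The string xxx is accepted by both P and Q.
Hence L(P) ∩ L(Q) ≠ ∅.

No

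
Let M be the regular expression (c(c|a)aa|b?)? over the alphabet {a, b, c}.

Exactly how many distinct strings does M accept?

4

The expression has no Kleene star, so L(M) is finite. Expanding the alternatives gives {ε, b, caaa, ccaa}.
That is 1 of length 0, 1 of length 1, 2 of length 4: 4 strings in all.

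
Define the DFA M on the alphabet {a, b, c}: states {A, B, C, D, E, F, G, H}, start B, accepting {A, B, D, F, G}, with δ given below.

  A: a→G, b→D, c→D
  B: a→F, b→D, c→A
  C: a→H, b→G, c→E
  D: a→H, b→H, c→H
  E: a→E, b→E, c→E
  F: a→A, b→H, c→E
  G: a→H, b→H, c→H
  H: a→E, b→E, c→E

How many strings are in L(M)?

The useful subgraph on states {A, B, D, F, G} is acyclic, so L(M) is finite; the longest accepting path visits 4 useful states, giving maximum string length 3.
Counting accepting paths from B by length: 1 of length 0, 3 of length 1, 4 of length 2, 3 of length 3. Total 11.

11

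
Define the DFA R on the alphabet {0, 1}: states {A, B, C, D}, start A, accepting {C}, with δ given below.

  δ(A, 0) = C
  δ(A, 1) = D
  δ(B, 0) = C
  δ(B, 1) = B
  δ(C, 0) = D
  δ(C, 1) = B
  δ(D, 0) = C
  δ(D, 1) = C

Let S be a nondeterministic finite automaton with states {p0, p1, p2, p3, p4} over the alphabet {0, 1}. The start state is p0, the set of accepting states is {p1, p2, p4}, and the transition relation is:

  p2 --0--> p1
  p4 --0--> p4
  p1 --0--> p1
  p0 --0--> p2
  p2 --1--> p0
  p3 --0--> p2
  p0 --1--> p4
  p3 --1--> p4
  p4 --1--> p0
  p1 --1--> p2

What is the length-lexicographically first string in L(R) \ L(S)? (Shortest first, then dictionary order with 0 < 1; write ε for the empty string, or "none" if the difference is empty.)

The string 11 is accepted by R but not by S.
No shorter string lies in the difference, and 11 is the lexicographically first length-2 string in L(R) \ L(S).

11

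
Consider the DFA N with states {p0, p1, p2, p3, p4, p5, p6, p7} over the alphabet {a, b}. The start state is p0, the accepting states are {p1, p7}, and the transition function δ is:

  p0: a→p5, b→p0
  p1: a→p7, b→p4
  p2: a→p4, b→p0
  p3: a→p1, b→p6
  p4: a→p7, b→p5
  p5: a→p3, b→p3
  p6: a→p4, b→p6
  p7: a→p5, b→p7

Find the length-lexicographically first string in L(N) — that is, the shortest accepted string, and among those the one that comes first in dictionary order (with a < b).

A breadth-first search from p0 reaches an accepting state first via the path p0 → p5 → p3 → p1 on input aaa.
No string of length < 3 is accepted (BFS exhausts all shorter strings without reaching an accepting state), and aaa is the lexicographically least accepting string of length 3.

aaa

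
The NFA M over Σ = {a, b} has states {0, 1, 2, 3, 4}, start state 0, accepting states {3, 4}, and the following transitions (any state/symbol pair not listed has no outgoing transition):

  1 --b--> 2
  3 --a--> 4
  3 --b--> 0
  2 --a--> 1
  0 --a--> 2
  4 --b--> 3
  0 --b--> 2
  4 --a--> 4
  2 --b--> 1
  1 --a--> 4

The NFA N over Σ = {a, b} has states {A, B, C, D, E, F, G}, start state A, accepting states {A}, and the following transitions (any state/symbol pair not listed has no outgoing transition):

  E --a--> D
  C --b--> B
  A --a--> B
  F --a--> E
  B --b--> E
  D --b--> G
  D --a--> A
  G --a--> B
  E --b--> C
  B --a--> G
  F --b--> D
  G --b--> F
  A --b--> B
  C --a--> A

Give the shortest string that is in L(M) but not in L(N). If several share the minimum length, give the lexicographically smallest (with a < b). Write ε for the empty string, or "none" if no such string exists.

aaa

The string aaa is accepted by M but not by N.
No shorter string lies in the difference, and aaa is the lexicographically first length-3 string in L(M) \ L(N).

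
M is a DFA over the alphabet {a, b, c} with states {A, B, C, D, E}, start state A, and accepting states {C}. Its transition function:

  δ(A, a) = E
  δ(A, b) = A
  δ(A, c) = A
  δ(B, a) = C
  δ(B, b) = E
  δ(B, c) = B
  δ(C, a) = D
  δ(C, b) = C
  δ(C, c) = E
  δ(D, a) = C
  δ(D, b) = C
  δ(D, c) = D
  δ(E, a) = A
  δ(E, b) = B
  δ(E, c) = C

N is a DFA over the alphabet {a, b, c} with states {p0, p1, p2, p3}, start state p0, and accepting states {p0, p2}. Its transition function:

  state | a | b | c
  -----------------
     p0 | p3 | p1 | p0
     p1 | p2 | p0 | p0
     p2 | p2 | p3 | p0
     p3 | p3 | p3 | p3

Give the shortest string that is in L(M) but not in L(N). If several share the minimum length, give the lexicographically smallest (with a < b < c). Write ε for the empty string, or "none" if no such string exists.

ac

The string ac is accepted by M but not by N.
No shorter string lies in the difference, and ac is the lexicographically first length-2 string in L(M) \ L(N).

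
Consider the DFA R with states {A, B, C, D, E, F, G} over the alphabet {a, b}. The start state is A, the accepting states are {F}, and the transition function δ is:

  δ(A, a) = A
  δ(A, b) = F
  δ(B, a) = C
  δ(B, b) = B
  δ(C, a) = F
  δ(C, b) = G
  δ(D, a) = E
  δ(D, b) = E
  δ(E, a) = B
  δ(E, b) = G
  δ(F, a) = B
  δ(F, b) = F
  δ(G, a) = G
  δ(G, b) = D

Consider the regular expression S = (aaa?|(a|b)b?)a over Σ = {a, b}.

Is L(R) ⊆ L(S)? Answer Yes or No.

The string b is in L(R) but not in L(S).
So L(R) ⊄ L(S).

No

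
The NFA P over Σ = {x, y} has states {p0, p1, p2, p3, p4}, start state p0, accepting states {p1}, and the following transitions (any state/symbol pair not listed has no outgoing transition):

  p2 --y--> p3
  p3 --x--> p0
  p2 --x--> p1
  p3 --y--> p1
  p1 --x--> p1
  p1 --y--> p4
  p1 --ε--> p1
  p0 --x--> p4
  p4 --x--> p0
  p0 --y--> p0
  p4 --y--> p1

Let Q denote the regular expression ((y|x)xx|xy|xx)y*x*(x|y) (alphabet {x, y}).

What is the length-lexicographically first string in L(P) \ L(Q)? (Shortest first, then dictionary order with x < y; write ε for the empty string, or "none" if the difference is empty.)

The string xy is accepted by P but not by Q.
No shorter string lies in the difference, and xy is the lexicographically first length-2 string in L(P) \ L(Q).

xy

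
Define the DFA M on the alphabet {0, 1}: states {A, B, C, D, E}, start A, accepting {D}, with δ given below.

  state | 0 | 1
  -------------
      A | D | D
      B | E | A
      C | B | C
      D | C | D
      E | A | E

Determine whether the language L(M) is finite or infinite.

State A is reachable from the start and can reach an accepting state, and it lies on the cycle A → D → C → B → A.
Traversing that cycle any number of times yields accepted strings of unbounded length, so the language is infinite.

infinite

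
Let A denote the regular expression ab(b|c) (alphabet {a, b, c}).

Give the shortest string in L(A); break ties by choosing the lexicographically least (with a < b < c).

abb

By inspection of the expression, no string of length less than 3 matches, and abb is the lexicographically first match of length 3.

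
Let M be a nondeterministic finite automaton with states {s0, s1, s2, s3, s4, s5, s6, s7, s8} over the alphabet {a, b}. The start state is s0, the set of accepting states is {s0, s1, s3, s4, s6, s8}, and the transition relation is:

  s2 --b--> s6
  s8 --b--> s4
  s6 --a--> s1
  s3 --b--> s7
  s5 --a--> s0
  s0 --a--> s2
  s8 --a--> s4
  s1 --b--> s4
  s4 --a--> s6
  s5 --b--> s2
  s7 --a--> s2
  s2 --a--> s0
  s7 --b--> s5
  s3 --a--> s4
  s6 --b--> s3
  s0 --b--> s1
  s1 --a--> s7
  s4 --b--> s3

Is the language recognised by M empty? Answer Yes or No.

The empty string ε is accepted: the run s0 ends in the accepting state s0.
Since at least one string is accepted, L(M) is not empty.

No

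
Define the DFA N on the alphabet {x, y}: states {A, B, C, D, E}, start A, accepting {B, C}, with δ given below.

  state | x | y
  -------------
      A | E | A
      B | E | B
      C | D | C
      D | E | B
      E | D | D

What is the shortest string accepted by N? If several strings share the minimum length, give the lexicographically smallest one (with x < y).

xxy

A breadth-first search from A reaches an accepting state first via the path A → E → D → B on input xxy.
No string of length < 3 is accepted (BFS exhausts all shorter strings without reaching an accepting state), and xxy is the lexicographically least accepting string of length 3.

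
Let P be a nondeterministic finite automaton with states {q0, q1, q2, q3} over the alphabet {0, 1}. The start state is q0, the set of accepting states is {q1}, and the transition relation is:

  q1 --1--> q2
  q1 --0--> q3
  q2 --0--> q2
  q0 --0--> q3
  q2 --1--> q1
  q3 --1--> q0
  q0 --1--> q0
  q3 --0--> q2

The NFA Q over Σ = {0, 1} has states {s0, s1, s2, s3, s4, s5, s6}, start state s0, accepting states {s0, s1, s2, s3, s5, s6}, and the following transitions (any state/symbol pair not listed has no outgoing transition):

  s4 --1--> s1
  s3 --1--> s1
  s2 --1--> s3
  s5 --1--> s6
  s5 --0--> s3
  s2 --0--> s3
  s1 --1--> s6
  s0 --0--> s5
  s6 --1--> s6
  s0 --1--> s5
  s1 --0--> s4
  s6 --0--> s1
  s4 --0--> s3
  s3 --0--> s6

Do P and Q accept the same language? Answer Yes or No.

No

The empty string ε is accepted by Q but rejected by P.
So L(P) ≠ L(Q).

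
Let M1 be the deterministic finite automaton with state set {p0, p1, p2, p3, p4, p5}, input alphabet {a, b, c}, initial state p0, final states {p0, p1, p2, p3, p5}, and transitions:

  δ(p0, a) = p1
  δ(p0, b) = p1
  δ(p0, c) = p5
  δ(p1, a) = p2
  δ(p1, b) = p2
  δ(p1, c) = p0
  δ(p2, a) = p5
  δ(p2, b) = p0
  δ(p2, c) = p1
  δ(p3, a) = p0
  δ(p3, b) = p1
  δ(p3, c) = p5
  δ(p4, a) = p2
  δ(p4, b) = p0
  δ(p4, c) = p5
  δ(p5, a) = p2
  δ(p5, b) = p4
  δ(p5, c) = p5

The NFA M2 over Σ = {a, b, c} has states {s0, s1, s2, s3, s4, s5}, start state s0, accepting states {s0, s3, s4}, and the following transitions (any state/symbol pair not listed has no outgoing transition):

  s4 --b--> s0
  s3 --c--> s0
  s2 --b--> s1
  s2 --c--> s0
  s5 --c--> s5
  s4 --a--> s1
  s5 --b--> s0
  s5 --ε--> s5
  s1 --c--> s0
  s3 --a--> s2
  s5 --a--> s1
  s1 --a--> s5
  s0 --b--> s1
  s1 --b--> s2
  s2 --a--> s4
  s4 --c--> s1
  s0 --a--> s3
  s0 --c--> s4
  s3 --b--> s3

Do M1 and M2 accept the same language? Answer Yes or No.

No

The string b is accepted by M1 but rejected by M2.
So L(M1) ≠ L(M2).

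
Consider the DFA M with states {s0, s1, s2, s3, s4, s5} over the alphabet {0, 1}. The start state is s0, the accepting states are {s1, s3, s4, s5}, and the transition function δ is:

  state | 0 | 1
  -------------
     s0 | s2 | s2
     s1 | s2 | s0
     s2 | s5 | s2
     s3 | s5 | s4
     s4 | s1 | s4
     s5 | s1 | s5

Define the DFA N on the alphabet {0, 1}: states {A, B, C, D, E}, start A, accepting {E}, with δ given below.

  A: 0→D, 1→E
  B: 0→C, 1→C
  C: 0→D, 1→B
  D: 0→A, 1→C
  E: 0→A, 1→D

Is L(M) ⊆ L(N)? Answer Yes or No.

No

The string 00 is in L(M) but not in L(N).
So L(M) ⊄ L(N).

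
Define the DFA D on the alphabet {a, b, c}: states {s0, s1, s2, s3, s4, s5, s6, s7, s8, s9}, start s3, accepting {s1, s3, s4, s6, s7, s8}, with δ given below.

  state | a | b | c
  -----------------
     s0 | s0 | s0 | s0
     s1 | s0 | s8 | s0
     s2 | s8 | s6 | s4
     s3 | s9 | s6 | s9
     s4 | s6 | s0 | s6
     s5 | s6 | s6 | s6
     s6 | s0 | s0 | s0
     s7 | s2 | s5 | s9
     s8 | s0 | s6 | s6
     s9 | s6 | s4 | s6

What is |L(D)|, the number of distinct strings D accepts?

12

The useful subgraph on states {s3, s4, s6, s9} is acyclic, so L(D) is finite; the longest accepting path visits 4 useful states, giving maximum string length 3.
Counting accepting paths from s3 by length: 1 of length 0, 1 of length 1, 6 of length 2, 4 of length 3. Total 12.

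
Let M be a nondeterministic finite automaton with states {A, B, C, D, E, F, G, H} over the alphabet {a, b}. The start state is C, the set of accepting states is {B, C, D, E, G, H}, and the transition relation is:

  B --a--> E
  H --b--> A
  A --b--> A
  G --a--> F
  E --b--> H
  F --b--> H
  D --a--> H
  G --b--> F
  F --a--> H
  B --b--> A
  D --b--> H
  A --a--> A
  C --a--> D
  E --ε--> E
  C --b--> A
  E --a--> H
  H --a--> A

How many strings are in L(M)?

4

The useful subgraph on states {C, D, H} is acyclic, so L(M) is finite; the longest accepting path visits 3 useful states, giving maximum string length 2.
Counting accepting paths from C by length: 1 of length 0, 1 of length 1, 2 of length 2. Total 4.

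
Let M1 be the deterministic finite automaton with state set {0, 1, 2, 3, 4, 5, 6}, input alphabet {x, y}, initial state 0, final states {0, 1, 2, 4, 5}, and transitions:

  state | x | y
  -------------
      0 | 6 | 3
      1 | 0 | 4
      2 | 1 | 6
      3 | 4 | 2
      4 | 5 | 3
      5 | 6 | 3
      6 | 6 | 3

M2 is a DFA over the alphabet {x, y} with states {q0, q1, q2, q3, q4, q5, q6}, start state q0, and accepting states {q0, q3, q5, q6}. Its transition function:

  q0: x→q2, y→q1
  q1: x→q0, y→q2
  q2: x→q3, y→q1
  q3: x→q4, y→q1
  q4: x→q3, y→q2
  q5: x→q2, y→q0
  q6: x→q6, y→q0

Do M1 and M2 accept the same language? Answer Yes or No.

The string yy is accepted by M1 but rejected by M2.
So L(M1) ≠ L(M2).

No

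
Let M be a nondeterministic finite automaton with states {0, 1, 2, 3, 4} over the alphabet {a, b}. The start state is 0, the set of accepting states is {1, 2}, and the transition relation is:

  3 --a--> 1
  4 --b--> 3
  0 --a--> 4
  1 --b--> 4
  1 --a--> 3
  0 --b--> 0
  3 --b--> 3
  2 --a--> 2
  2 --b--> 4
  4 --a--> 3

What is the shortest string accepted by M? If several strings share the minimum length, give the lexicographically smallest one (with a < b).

A breadth-first search from 0 reaches an accepting state first via the path 0 → 4 → 3 → 1 on input aaa.
No string of length < 3 is accepted (BFS exhausts all shorter strings without reaching an accepting state), and aaa is the lexicographically least accepting string of length 3.

aaa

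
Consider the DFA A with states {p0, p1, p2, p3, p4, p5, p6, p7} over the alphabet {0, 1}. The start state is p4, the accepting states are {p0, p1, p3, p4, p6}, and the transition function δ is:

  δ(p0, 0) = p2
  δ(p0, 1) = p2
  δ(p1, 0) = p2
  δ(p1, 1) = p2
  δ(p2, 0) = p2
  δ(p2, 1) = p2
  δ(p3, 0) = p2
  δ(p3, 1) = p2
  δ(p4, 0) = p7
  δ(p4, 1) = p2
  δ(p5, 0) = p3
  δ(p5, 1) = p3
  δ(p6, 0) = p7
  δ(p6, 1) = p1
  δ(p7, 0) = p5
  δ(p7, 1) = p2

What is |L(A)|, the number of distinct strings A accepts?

3

The useful subgraph on states {p3, p4, p5, p7} is acyclic, so L(A) is finite; the longest accepting path visits 4 useful states, giving maximum string length 3.
Counting accepting paths from p4 by length: 1 of length 0, 2 of length 3. Total 3.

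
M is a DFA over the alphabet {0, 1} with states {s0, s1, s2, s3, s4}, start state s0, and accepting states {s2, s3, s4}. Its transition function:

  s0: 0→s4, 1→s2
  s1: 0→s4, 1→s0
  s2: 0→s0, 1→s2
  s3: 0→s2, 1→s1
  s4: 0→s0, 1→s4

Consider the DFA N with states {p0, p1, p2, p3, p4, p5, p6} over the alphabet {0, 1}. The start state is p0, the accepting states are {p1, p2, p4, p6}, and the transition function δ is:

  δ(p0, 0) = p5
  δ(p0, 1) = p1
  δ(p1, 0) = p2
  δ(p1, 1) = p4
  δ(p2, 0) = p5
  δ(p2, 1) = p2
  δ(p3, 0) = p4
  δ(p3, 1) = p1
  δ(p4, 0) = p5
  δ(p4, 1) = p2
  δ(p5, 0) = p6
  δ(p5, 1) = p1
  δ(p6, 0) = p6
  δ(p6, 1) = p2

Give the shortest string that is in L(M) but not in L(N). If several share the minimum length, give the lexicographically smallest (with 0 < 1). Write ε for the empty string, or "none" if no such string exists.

The string 0 is accepted by M but not by N.
No shorter string lies in the difference, and 0 is the lexicographically first length-1 string in L(M) \ L(N).

0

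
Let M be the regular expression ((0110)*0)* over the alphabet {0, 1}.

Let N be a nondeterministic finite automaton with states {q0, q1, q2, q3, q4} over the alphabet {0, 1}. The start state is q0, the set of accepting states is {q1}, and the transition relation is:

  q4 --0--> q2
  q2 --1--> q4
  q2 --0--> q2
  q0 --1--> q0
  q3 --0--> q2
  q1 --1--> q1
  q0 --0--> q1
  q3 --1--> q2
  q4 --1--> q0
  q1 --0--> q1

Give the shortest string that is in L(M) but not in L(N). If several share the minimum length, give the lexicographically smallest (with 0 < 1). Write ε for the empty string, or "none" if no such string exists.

The empty string ε is accepted by M but not by N.
Since ε is the unique shortest string, it is the required witness.

ε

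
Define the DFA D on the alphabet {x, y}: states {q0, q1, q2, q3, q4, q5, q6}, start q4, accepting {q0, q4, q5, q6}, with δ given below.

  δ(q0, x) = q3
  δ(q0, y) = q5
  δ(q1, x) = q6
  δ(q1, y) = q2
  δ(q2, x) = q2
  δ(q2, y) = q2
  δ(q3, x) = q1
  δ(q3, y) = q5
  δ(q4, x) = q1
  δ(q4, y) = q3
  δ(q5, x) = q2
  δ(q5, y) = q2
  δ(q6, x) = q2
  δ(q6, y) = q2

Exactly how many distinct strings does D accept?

4

The useful subgraph on states {q1, q3, q4, q5, q6} is acyclic, so L(D) is finite; the longest accepting path visits 4 useful states, giving maximum string length 3.
Counting accepting paths from q4 by length: 1 of length 0, 2 of length 2, 1 of length 3. Total 4.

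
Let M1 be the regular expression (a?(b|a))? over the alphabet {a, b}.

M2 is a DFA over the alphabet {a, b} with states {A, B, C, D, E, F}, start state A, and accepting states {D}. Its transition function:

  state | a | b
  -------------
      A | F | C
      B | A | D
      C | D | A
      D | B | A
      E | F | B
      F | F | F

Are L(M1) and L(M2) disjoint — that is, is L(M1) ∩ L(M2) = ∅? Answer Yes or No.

Yes

Converting the expression M1 to a DFA (subset construction, then merging equivalent states) gives the minimal DFA with states {r0, r1, r2, r3}, start state r0, accepting states {r0, r1, r2} and transitions r0: a→r1, b→r2; r1: a→r2, b→r2; r2: a→r3, b→r3; r3: a→r3, b→r3.
Exploring the product automaton M1 × M2 from the start pair (r0, A), following both machines on each input symbol, reaches 9 state pairs: (r0, A), (r1, F), (r2, C), (r2, F), (r3, D), (r3, A), (r3, F), (r3, B), (r3, C).
M1 accepts in {r0, r1, r2} and M2 accepts in {D}; no reachable pair has both components accepting, so no string drives both machines to acceptance simultaneously and L(M1) ∩ L(M2) = ∅.
So no string is accepted by both, and the intersection is empty.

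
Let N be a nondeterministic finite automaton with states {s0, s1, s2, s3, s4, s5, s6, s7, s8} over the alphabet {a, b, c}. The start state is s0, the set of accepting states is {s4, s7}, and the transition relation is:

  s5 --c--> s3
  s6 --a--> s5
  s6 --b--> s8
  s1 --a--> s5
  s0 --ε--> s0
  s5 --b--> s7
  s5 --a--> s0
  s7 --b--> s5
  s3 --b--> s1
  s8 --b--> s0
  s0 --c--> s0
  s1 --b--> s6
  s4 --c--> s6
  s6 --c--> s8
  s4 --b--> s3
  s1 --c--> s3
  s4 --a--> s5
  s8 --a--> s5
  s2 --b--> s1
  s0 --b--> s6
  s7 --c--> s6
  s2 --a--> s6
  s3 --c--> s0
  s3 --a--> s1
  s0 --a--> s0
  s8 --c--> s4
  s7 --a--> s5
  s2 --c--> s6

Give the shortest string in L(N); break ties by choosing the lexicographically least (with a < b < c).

bab

A breadth-first search from s0 reaches an accepting state first via the path s0 → s6 → s5 → s7 on input bab.
No string of length < 3 is accepted (BFS exhausts all shorter strings without reaching an accepting state), and bab is the lexicographically least accepting string of length 3.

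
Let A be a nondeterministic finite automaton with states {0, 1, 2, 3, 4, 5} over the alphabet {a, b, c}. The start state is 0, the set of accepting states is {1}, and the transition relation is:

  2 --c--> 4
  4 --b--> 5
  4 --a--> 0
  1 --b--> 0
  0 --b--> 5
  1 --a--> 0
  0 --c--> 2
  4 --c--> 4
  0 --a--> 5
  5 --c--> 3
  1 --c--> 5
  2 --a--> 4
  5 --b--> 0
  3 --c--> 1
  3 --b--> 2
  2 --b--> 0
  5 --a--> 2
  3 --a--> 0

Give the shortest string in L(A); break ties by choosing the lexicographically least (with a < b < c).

A breadth-first search from 0 reaches an accepting state first via the path 0 → 5 → 3 → 1 on input acc.
No string of length < 3 is accepted (BFS exhausts all shorter strings without reaching an accepting state), and acc is the lexicographically least accepting string of length 3.

acc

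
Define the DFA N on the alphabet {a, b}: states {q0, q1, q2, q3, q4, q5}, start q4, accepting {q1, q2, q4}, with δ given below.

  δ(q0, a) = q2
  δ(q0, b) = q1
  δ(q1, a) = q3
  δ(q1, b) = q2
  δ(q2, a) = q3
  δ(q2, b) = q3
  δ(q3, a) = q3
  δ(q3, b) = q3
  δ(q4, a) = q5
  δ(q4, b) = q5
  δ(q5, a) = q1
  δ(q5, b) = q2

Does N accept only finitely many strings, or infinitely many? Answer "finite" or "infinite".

The useful states (reachable from q4 and able to reach an accepting state) are {q1, q2, q4, q5}.
Restricted to these states the transition graph has no cycle, so every accepting path has bounded length and L is finite.

finite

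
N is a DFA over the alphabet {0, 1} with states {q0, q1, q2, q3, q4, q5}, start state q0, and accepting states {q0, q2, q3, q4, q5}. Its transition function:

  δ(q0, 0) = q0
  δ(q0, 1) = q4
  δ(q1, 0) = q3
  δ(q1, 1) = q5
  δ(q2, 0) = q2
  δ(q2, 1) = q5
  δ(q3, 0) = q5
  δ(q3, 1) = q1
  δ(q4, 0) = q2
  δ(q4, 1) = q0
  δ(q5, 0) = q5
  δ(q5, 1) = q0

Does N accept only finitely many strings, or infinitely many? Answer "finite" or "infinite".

State q0 is reachable from the start and can reach an accepting state, and it lies on the cycle q0 → q0.
Traversing that cycle any number of times yields accepted strings of unbounded length, so the language is infinite.

infinite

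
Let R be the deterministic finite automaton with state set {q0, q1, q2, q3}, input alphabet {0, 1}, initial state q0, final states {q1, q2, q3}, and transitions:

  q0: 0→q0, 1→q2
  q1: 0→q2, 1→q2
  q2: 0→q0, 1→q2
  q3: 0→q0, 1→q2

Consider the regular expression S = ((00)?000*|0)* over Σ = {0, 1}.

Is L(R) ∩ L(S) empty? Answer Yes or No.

Converting the expression S to a DFA (subset construction, then merging equivalent states) gives the minimal DFA with states {s0, s1}, start state s0, accepting states {s0} and transitions s0: 0→s0, 1→s1; s1: 0→s1, 1→s1.
Exploring the product automaton R × S from the start pair (q0, s0), following both machines on each input symbol, reaches 3 state pairs: (q0, s0), (q2, s1), (q0, s1).
R accepts in {q1, q2, q3} and S accepts in {s0}; no reachable pair has both components accepting, so no string drives both machines to acceptance simultaneously and L(R) ∩ L(S) = ∅.
So no string is accepted by both, and the intersection is empty.

Yes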